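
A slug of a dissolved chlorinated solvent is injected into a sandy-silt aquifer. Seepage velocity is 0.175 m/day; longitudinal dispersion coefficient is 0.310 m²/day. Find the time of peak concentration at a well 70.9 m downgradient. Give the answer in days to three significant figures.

395 days

For the 1D instantaneous-source solution, setting ∂C/∂t = 0 at fixed x gives v²t² + 2Dt − x² = 0, so t = (√(D² + v²x²) − D)/v².
√(D² + v²x²) = √(0.310² + 0.175² × 70.9²) = 12.41; v² = 0.030625.
t = (12.41 − 0.310)/0.030625 = 395 days (vs. the pure-advection estimate x/v = 405 d).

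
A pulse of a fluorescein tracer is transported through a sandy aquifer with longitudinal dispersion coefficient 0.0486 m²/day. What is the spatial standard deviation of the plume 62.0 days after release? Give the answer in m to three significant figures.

Dispersive spreading gives a Gaussian with σ² = 2Dt; advection only shifts the center.
σ = √(2 × 0.0486 × 62.0) = 2.45 m.

2.45 m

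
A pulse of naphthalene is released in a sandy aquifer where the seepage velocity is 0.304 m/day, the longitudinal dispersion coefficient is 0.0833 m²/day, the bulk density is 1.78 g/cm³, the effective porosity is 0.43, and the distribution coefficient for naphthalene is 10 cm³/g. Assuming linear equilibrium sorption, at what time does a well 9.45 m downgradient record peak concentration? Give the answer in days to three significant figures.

Retardation factor R = 1 + ρ_b·K_d/n = 1 + 1.78 × 10/0.43 = 42.40.
Sorption retards both mechanisms: v_R = v/R = 0.007170 m/day, D_R = D/R = 0.001965 m²/day.
Peak time from v_R²t² + 2D_R t − x² = 0: t = (√(D_R² + v_R²x²) − D_R)/v_R².
√(D_R² + v_R²x²) = √(0.001965² + 0.007170² × 9.45²) = 0.06778; v_R² = 5.141e-05.
t = (0.06778 − 0.001965)/5.141e-05 = 1280 days.

1280 days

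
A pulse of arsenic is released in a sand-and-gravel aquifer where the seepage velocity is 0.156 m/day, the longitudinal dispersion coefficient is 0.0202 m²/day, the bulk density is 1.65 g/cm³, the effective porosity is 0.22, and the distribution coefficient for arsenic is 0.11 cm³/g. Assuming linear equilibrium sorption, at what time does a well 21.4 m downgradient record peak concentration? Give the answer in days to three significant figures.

Retardation factor R = 1 + ρ_b·K_d/n = 1 + 1.65 × 0.11/0.22 = 1.825.
Sorption retards both mechanisms: v_R = v/R = 0.08548 m/day, D_R = D/R = 0.01107 m²/day.
Peak time from v_R²t² + 2D_R t − x² = 0: t = (√(D_R² + v_R²x²) − D_R)/v_R².
√(D_R² + v_R²x²) = √(0.01107² + 0.08548² × 21.4²) = 1.829; v_R² = 0.007307.
t = (1.829 − 0.01107)/0.007307 = 249 days.

249 days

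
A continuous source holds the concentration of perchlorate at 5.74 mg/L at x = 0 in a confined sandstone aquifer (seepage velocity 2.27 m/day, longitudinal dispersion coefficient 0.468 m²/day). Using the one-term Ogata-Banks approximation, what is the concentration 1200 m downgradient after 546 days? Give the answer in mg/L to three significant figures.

For a continuous step input, C/C₀ ≈ ½·erfc((x−vt)/(2√(Dt))).
vt = 2.27 × 546 = 1239.42 m and 2√(Dt) = 2√(0.468 × 546) = 31.97 m.
Argument (x−vt)/(2√(Dt)) = (1200 − 1239.42)/31.97 = -1.233; ½·erfc(-1.233) = 0.9594.
C = 5.74 × 0.9594 = 5.51 mg/L.

5.51 mg/L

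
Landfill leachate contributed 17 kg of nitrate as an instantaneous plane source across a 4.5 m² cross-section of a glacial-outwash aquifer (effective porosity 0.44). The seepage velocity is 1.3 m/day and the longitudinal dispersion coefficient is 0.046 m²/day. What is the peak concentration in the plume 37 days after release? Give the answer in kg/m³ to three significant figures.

The peak of an instantaneous 1D plume sits at x = vt; there the Gaussian factor is 1 and C_max = M/(n_e·A·√(4πDt)), where n_e·A is the pore area the mass is dissolved in.
√(4πDt) = √(4π × 0.046 × 37) = 4.625 m, so C_max = 17/(0.44 × 4.5 × 4.625) = 1.86 kg/m³.

1.86 kg/m³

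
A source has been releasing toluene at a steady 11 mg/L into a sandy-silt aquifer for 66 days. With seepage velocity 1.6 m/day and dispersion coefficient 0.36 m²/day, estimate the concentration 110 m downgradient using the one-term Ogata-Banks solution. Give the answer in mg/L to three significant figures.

For a continuous step input, C/C₀ ≈ ½·erfc((x−vt)/(2√(Dt))).
vt = 1.6 × 66 = 105.6 m and 2√(Dt) = 2√(0.36 × 66) = 9.749 m.
Argument (x−vt)/(2√(Dt)) = (110 − 105.6)/9.749 = 0.4513; ½·erfc(0.4513) = 0.2617.
C = 11 × 0.2617 = 2.88 mg/L.

2.88 mg/L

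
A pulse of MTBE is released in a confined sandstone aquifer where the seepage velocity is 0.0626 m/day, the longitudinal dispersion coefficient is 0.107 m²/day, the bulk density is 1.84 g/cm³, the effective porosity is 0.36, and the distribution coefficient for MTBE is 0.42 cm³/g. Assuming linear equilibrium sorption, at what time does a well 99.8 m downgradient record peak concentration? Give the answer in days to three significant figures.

Retardation factor R = 1 + ρ_b·K_d/n = 1 + 1.84 × 0.42/0.36 = 3.147.
Sorption retards both mechanisms: v_R = v/R = 0.01989 m/day, D_R = D/R = 0.03400 m²/day.
Peak time from v_R²t² + 2D_R t − x² = 0: t = (√(D_R² + v_R²x²) − D_R)/v_R².
√(D_R² + v_R²x²) = √(0.03400² + 0.01989² × 99.8²) = 1.985; v_R² = 0.0003956.
t = (1.985 − 0.03400)/0.0003956 = 4930 days.

4930 days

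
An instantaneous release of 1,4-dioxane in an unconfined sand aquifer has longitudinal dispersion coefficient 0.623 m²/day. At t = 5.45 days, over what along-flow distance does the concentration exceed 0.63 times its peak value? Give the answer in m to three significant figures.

The plume is Gaussian with σ = √(2Dt) = √(2 × 0.623 × 5.45) = 2.606 m.
C/C_peak = exp(−Δx²/(2σ²)) = 0.63 ⇒ Δx = σ·√(−2 ln 0.63) = 2.606 × 0.9613 = 2.505 m.
Width = 2Δx = 5.01 m.

5.01 m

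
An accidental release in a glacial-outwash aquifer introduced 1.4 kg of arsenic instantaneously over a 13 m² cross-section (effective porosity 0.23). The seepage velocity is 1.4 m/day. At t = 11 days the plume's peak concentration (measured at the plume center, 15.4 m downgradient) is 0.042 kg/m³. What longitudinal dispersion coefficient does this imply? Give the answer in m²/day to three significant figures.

At the plume center C_max = M/(n_e·A·√(4πDt)), so D = M²/(4πt·(n_e·A·C_max)²).
n_e·A·C_max = 0.23 × 13 × 0.042 = 0.1256 kg/m.
D = 1.4²/(4π × 11 × 0.1256²) = 0.899 m²/day.

0.899 m²/day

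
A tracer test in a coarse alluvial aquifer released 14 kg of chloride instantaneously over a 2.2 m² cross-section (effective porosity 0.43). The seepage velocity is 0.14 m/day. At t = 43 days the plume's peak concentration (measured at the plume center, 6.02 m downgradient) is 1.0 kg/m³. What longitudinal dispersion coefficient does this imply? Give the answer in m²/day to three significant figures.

0.405 m²/day

At the plume center C_max = M/(n_e·A·√(4πDt)), so D = M²/(4πt·(n_e·A·C_max)²).
n_e·A·C_max = 0.43 × 2.2 × 1.0 = 0.9460 kg/m.
D = 14²/(4π × 43 × 0.9460²) = 0.405 m²/day.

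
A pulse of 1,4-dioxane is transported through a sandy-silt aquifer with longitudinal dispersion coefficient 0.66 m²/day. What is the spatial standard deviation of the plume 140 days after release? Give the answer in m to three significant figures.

13.6 m

Dispersive spreading gives a Gaussian with σ² = 2Dt; advection only shifts the center.
σ = √(2 × 0.66 × 140) = 13.6 m.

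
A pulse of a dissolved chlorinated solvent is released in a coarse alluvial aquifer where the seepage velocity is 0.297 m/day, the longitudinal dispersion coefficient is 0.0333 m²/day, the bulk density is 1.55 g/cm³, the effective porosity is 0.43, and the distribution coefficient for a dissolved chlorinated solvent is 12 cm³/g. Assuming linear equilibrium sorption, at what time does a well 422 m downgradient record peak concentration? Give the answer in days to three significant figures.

Retardation factor R = 1 + ρ_b·K_d/n = 1 + 1.55 × 12/0.43 = 44.26.
Sorption retards both mechanisms: v_R = v/R = 0.006710 m/day, D_R = D/R = 0.0007524 m²/day.
Peak time from v_R²t² + 2D_R t − x² = 0: t = (√(D_R² + v_R²x²) − D_R)/v_R².
√(D_R² + v_R²x²) = √(0.0007524² + 0.006710² × 422²) = 2.832; v_R² = 4.502e-05.
t = (2.832 − 0.0007524)/4.502e-05 = 62900 days.

62900 days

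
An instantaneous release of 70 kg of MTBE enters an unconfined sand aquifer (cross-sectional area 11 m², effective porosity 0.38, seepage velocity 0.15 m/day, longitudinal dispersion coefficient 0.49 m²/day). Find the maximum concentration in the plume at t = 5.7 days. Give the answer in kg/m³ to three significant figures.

2.83 kg/m³

The peak of an instantaneous 1D plume sits at x = vt; there the Gaussian factor is 1 and C_max = M/(n_e·A·√(4πDt)), where n_e·A is the pore area the mass is dissolved in.
√(4πDt) = √(4π × 0.49 × 5.7) = 5.924 m, so C_max = 70/(0.38 × 11 × 5.924) = 2.83 kg/m³.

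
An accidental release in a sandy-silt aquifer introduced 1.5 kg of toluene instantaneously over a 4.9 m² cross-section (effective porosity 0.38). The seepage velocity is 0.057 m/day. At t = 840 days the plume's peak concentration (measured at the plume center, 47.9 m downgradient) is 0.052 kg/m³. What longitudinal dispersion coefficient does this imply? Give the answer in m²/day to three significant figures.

0.0227 m²/day

At the plume center C_max = M/(n_e·A·√(4πDt)), so D = M²/(4πt·(n_e·A·C_max)²).
n_e·A·C_max = 0.38 × 4.9 × 0.052 = 0.09682 kg/m.
D = 1.5²/(4π × 840 × 0.09682²) = 0.0227 m²/day.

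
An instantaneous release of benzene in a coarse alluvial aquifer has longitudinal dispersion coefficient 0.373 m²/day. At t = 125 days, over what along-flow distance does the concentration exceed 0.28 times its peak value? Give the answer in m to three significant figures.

The plume is Gaussian with σ = √(2Dt) = √(2 × 0.373 × 125) = 9.657 m.
C/C_peak = exp(−Δx²/(2σ²)) = 0.28 ⇒ Δx = σ·√(−2 ln 0.28) = 9.657 × 1.596 = 15.41 m.
Width = 2Δx = 30.8 m.

30.8 m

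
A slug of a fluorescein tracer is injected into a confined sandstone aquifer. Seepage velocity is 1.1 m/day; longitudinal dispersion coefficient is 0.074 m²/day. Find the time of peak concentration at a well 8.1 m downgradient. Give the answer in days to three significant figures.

For the 1D instantaneous-source solution, setting ∂C/∂t = 0 at fixed x gives v²t² + 2Dt − x² = 0, so t = (√(D² + v²x²) − D)/v².
√(D² + v²x²) = √(0.074² + 1.1² × 8.1²) = 8.910; v² = 1.21.
t = (8.910 − 0.074)/1.21 = 7.30 days (vs. the pure-advection estimate x/v = 7.36 d).

7.30 days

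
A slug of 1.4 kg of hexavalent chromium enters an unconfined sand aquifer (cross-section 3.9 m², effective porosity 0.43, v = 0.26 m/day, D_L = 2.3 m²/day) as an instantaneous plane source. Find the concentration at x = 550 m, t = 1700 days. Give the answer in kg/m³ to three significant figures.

0.00179 kg/m³

For an instantaneous plane source, C(x,t) = M/(n_e·A·√(4πDt)) · exp(−(x−vt)²/(4Dt)), with n_e·A the pore (flow) area.
Plume center vt = 0.26 × 1700 = 442 m, so the well at 550 m is 108 m downgradient of the peak.
√(4πDt) = 221.7 m, giving peak height M/(n_e·A·√(4πDt)) = 1.4/(0.43 × 3.9 × 221.7) = 0.003766 kg/m³.
(x−vt)²/(4Dt) = (108)²/(4 × 2.3 × 1700) = 0.7458; exp(−0.7458) = 0.4744.
C = 0.003766 × 0.4744 = 0.00179 kg/m³.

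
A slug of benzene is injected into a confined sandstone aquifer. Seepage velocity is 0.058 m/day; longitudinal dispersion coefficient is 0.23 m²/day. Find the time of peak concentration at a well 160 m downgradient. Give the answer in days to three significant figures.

For the 1D instantaneous-source solution, setting ∂C/∂t = 0 at fixed x gives v²t² + 2Dt − x² = 0, so t = (√(D² + v²x²) − D)/v².
√(D² + v²x²) = √(0.23² + 0.058² × 160²) = 9.283; v² = 0.003364.
t = (9.283 − 0.23)/0.003364 = 2690 days (vs. the pure-advection estimate x/v = 2760 d).

2690 days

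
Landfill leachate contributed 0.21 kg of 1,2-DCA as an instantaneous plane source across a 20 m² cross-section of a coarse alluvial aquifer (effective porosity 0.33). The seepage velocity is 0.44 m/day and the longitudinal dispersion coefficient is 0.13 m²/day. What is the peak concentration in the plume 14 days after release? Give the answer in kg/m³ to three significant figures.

0.00665 kg/m³

The peak of an instantaneous 1D plume sits at x = vt; there the Gaussian factor is 1 and C_max = M/(n_e·A·√(4πDt)), where n_e·A is the pore area the mass is dissolved in.
√(4πDt) = √(4π × 0.13 × 14) = 4.782 m, so C_max = 0.21/(0.33 × 20 × 4.782) = 0.00665 kg/m³.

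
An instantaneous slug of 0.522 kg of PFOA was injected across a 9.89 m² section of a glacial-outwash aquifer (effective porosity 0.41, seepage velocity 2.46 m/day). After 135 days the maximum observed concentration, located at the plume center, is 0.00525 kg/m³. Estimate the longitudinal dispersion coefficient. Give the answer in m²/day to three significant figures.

At the plume center C_max = M/(n_e·A·√(4πDt)), so D = M²/(4πt·(n_e·A·C_max)²).
n_e·A·C_max = 0.41 × 9.89 × 0.00525 = 0.02129 kg/m.
D = 0.522²/(4π × 135 × 0.02129²) = 0.354 m²/day.

0.354 m²/day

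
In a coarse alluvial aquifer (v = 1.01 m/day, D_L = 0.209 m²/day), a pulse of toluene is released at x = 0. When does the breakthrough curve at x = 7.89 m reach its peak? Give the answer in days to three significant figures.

For the 1D instantaneous-source solution, setting ∂C/∂t = 0 at fixed x gives v²t² + 2Dt − x² = 0, so t = (√(D² + v²x²) − D)/v².
√(D² + v²x²) = √(0.209² + 1.01² × 7.89²) = 7.972; v² = 1.0201.
t = (7.972 − 0.209)/1.0201 = 7.61 days (vs. the pure-advection estimate x/v = 7.81 d).

7.61 days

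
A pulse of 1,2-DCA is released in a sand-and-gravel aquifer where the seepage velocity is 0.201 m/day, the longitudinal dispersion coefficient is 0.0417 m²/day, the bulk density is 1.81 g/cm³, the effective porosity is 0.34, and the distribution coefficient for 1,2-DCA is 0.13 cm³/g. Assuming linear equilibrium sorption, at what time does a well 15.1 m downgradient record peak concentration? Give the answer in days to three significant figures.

Retardation factor R = 1 + ρ_b·K_d/n = 1 + 1.81 × 0.13/0.34 = 1.692.
Sorption retards both mechanisms: v_R = v/R = 0.1188 m/day, D_R = D/R = 0.02465 m²/day.
Peak time from v_R²t² + 2D_R t − x² = 0: t = (√(D_R² + v_R²x²) − D_R)/v_R².
√(D_R² + v_R²x²) = √(0.02465² + 0.1188² × 15.1²) = 1.794; v_R² = 0.01411.
t = (1.794 − 0.02465)/0.01411 = 125 days.

125 days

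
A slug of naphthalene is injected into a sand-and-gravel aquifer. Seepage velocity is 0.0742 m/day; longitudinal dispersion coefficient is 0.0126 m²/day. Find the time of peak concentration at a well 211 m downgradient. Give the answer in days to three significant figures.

For the 1D instantaneous-source solution, setting ∂C/∂t = 0 at fixed x gives v²t² + 2Dt − x² = 0, so t = (√(D² + v²x²) − D)/v².
√(D² + v²x²) = √(0.0126² + 0.0742² × 211²) = 15.66; v² = 0.00550564.
t = (15.66 − 0.0126)/0.00550564 = 2840 days (vs. the pure-advection estimate x/v = 2840 d).

2840 days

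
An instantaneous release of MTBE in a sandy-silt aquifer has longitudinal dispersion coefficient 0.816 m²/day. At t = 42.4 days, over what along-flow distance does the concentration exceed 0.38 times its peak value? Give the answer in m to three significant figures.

23.1 m

The plume is Gaussian with σ = √(2Dt) = √(2 × 0.816 × 42.4) = 8.318 m.
C/C_peak = exp(−Δx²/(2σ²)) = 0.38 ⇒ Δx = σ·√(−2 ln 0.38) = 8.318 × 1.391 = 11.57 m.
Width = 2Δx = 23.1 m.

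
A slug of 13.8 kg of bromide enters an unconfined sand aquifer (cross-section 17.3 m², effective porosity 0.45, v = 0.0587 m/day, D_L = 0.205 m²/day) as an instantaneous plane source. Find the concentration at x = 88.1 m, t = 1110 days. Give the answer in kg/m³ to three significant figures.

For an instantaneous plane source, C(x,t) = M/(n_e·A·√(4πDt)) · exp(−(x−vt)²/(4Dt)), with n_e·A the pore (flow) area.
Plume center vt = 0.0587 × 1110 = 65.157 m, so the well at 88.1 m is 22.943 m downgradient of the peak.
√(4πDt) = 53.47 m, giving peak height M/(n_e·A·√(4πDt)) = 13.8/(0.45 × 17.3 × 53.47) = 0.03315 kg/m³.
(x−vt)²/(4Dt) = (22.943)²/(4 × 0.205 × 1110) = 0.5783; exp(−0.5783) = 0.5609.
C = 0.03315 × 0.5609 = 0.0186 kg/m³.

0.0186 kg/m³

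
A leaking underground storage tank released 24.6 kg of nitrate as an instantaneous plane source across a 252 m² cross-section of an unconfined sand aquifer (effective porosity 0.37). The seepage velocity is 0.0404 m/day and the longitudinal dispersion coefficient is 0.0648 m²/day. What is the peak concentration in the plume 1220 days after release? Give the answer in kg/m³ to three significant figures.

The peak of an instantaneous 1D plume sits at x = vt; there the Gaussian factor is 1 and C_max = M/(n_e·A·√(4πDt)), where n_e·A is the pore area the mass is dissolved in.
√(4πDt) = √(4π × 0.0648 × 1220) = 31.52 m, so C_max = 24.6/(0.37 × 252 × 31.52) = 0.00837 kg/m³.

0.00837 kg/m³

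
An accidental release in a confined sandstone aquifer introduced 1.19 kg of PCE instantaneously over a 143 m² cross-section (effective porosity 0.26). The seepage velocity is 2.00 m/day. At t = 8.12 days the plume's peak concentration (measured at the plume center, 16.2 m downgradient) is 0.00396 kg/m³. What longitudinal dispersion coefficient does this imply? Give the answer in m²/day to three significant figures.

0.640 m²/day

At the plume center C_max = M/(n_e·A·√(4πDt)), so D = M²/(4πt·(n_e·A·C_max)²).
n_e·A·C_max = 0.26 × 143 × 0.00396 = 0.1472 kg/m.
D = 1.19²/(4π × 8.12 × 0.1472²) = 0.640 m²/day.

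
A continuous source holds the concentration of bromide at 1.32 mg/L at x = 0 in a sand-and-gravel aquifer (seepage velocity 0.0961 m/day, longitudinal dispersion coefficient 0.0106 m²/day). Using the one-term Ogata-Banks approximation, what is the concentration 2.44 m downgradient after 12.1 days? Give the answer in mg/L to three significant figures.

For a continuous step input, C/C₀ ≈ ½·erfc((x−vt)/(2√(Dt))).
vt = 0.0961 × 12.1 = 1.16281 m and 2√(Dt) = 2√(0.0106 × 12.1) = 0.7163 m.
Argument (x−vt)/(2√(Dt)) = (2.44 − 1.16281)/0.7163 = 1.783; ½·erfc(1.783) = 0.005842.
C = 1.32 × 0.005842 = 0.00771 mg/L.

0.00771 mg/L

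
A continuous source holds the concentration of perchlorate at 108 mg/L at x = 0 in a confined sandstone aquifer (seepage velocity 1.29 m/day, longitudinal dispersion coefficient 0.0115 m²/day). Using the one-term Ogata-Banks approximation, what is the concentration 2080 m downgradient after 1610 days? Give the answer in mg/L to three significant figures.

33.0 mg/L

For a continuous step input, C/C₀ ≈ ½·erfc((x−vt)/(2√(Dt))).
vt = 1.29 × 1610 = 2076.9 m and 2√(Dt) = 2√(0.0115 × 1610) = 8.606 m.
Argument (x−vt)/(2√(Dt)) = (2080 − 2076.9)/8.606 = 0.3602; ½·erfc(0.3602) = 0.3052.
C = 108 × 0.3052 = 33.0 mg/L.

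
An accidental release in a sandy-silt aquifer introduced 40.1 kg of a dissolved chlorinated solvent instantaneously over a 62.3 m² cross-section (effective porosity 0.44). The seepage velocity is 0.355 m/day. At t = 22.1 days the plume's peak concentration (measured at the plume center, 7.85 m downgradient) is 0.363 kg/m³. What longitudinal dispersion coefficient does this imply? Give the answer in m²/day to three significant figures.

0.0585 m²/day

At the plume center C_max = M/(n_e·A·√(4πDt)), so D = M²/(4πt·(n_e·A·C_max)²).
n_e·A·C_max = 0.44 × 62.3 × 0.363 = 9.951 kg/m.
D = 40.1²/(4π × 22.1 × 9.951²) = 0.0585 m²/day.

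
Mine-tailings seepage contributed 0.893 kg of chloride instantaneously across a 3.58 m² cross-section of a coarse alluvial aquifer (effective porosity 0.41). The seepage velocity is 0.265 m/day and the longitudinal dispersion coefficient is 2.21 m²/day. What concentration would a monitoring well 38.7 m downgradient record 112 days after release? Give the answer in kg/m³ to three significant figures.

0.0100 kg/m³

For an instantaneous plane source, C(x,t) = M/(n_e·A·√(4πDt)) · exp(−(x−vt)²/(4Dt)), with n_e·A the pore (flow) area.
Plume center vt = 0.265 × 112 = 29.68 m, so the well at 38.7 m is 9.02 m downgradient of the peak.
√(4πDt) = 55.77 m, giving peak height M/(n_e·A·√(4πDt)) = 0.893/(0.41 × 3.58 × 55.77) = 0.01091 kg/m³.
(x−vt)²/(4Dt) = (9.02)²/(4 × 2.21 × 112) = 0.08218; exp(−0.08218) = 0.9211.
C = 0.01091 × 0.9211 = 0.0100 kg/m³.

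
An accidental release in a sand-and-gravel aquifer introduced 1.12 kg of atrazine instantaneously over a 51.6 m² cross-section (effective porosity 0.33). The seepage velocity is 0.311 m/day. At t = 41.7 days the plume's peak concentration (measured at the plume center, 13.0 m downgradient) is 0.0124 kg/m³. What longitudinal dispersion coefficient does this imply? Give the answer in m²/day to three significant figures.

0.0537 m²/day

At the plume center C_max = M/(n_e·A·√(4πDt)), so D = M²/(4πt·(n_e·A·C_max)²).
n_e·A·C_max = 0.33 × 51.6 × 0.0124 = 0.2111 kg/m.
D = 1.12²/(4π × 41.7 × 0.2111²) = 0.0537 m²/day.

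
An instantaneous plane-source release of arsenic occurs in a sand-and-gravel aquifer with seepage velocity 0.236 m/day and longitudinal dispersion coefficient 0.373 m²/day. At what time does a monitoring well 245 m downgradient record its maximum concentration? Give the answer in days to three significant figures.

For the 1D instantaneous-source solution, setting ∂C/∂t = 0 at fixed x gives v²t² + 2Dt − x² = 0, so t = (√(D² + v²x²) − D)/v².
√(D² + v²x²) = √(0.373² + 0.236² × 245²) = 57.82; v² = 0.055696.
t = (57.82 − 0.373)/0.055696 = 1030 days (vs. the pure-advection estimate x/v = 1040 d).

1030 days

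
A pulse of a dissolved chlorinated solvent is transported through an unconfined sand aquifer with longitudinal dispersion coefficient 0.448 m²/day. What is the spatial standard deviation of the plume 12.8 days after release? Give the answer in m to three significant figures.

Dispersive spreading gives a Gaussian with σ² = 2Dt; advection only shifts the center.
σ = √(2 × 0.448 × 12.8) = 3.39 m.

3.39 m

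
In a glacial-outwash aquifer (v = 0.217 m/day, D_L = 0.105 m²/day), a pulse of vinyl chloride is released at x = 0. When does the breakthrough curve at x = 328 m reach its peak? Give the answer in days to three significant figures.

1510 days

For the 1D instantaneous-source solution, setting ∂C/∂t = 0 at fixed x gives v²t² + 2Dt − x² = 0, so t = (√(D² + v²x²) − D)/v².
√(D² + v²x²) = √(0.105² + 0.217² × 328²) = 71.18; v² = 0.047089.
t = (71.18 − 0.105)/0.047089 = 1510 days (vs. the pure-advection estimate x/v = 1510 d).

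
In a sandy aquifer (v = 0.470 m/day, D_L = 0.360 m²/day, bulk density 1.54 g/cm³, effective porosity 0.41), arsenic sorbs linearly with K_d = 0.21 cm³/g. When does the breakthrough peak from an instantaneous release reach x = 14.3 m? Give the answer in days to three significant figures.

Retardation factor R = 1 + ρ_b·K_d/n = 1 + 1.54 × 0.21/0.41 = 1.789.
Sorption retards both mechanisms: v_R = v/R = 0.2627 m/day, D_R = D/R = 0.2012 m²/day.
Peak time from v_R²t² + 2D_R t − x² = 0: t = (√(D_R² + v_R²x²) − D_R)/v_R².
√(D_R² + v_R²x²) = √(0.2012² + 0.2627² × 14.3²) = 3.762; v_R² = 0.06901.
t = (3.762 − 0.2012)/0.06901 = 51.6 days.

51.6 days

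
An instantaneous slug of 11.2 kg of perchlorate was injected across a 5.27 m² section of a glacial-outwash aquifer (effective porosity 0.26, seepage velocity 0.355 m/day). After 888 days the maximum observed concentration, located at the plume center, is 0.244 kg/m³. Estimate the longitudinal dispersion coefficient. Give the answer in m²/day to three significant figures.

At the plume center C_max = M/(n_e·A·√(4πDt)), so D = M²/(4πt·(n_e·A·C_max)²).
n_e·A·C_max = 0.26 × 5.27 × 0.244 = 0.3343 kg/m.
D = 11.2²/(4π × 888 × 0.3343²) = 0.101 m²/day.

0.101 m²/day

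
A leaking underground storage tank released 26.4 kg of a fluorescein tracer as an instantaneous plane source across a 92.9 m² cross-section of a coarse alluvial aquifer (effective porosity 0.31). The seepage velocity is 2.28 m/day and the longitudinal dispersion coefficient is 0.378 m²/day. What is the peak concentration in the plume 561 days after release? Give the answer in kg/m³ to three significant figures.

The peak of an instantaneous 1D plume sits at x = vt; there the Gaussian factor is 1 and C_max = M/(n_e·A·√(4πDt)), where n_e·A is the pore area the mass is dissolved in.
√(4πDt) = √(4π × 0.378 × 561) = 51.62 m, so C_max = 26.4/(0.31 × 92.9 × 51.62) = 0.0178 kg/m³.

0.0178 kg/m³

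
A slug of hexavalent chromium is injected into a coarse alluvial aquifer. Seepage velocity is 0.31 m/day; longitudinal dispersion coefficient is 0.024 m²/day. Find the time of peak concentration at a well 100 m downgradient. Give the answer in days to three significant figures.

322 days

For the 1D instantaneous-source solution, setting ∂C/∂t = 0 at fixed x gives v²t² + 2Dt − x² = 0, so t = (√(D² + v²x²) − D)/v².
√(D² + v²x²) = √(0.024² + 0.31² × 100²) = 31.00; v² = 0.0961.
t = (31.00 − 0.024)/0.0961 = 322 days (vs. the pure-advection estimate x/v = 323 d).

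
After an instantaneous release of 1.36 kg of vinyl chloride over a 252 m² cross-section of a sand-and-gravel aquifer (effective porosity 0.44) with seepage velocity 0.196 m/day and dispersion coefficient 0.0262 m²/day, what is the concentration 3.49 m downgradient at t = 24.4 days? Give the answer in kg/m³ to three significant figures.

For an instantaneous plane source, C(x,t) = M/(n_e·A·√(4πDt)) · exp(−(x−vt)²/(4Dt)), with n_e·A the pore (flow) area.
Plume center vt = 0.196 × 24.4 = 4.7824 m, so the well at 3.49 m is 1.2924 m upgradient of the peak.
√(4πDt) = 2.834 m, giving peak height M/(n_e·A·√(4πDt)) = 1.36/(0.44 × 252 × 2.834) = 0.004328 kg/m³.
(x−vt)²/(4Dt) = (-1.2924)²/(4 × 0.0262 × 24.4) = 0.6532; exp(−0.6532) = 0.5204.
C = 0.004328 × 0.5204 = 0.00225 kg/m³.

0.00225 kg/m³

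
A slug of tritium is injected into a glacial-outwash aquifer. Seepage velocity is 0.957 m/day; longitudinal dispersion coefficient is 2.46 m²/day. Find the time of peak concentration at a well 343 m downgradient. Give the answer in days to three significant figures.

356 days

For the 1D instantaneous-source solution, setting ∂C/∂t = 0 at fixed x gives v²t² + 2Dt − x² = 0, so t = (√(D² + v²x²) − D)/v².
√(D² + v²x²) = √(2.46² + 0.957² × 343²) = 328.3; v² = 0.915849.
t = (328.3 − 2.46)/0.915849 = 356 days (vs. the pure-advection estimate x/v = 358 d).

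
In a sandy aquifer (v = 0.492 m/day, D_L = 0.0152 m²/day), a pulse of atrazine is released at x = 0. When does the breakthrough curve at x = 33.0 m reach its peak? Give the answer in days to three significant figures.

For the 1D instantaneous-source solution, setting ∂C/∂t = 0 at fixed x gives v²t² + 2Dt − x² = 0, so t = (√(D² + v²x²) − D)/v².
√(D² + v²x²) = √(0.0152² + 0.492² × 33.0²) = 16.24; v² = 0.242064.
t = (16.24 − 0.0152)/0.242064 = 67.0 days (vs. the pure-advection estimate x/v = 67.1 d).

67.0 days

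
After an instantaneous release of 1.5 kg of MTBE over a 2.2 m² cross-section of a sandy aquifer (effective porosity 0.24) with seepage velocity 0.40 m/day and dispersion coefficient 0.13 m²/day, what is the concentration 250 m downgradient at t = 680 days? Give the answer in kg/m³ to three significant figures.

0.0217 kg/m³

For an instantaneous plane source, C(x,t) = M/(n_e·A·√(4πDt)) · exp(−(x−vt)²/(4Dt)), with n_e·A the pore (flow) area.
Plume center vt = 0.40 × 680 = 272 m, so the well at 250 m is 22 m upgradient of the peak.
√(4πDt) = 33.33 m, giving peak height M/(n_e·A·√(4πDt)) = 1.5/(0.24 × 2.2 × 33.33) = 0.08524 kg/m³.
(x−vt)²/(4Dt) = (-22)²/(4 × 0.13 × 680) = 1.369; exp(−1.369) = 0.2544.
C = 0.08524 × 0.2544 = 0.0217 kg/m³.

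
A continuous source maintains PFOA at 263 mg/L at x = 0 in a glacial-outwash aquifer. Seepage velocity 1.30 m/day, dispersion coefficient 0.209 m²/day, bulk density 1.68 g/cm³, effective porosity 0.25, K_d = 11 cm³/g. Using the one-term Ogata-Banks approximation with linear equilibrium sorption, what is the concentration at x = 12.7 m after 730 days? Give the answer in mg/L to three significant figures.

Retardation factor R = 1 + ρ_b·K_d/n = 1 + 1.68 × 11/0.25 = 74.92.
Sorption retards both mechanisms: v_R = v/R = 0.01735 m/day, D_R = D/R = 0.002790 m²/day.
v_R·t = 0.01735 × 730 = 12.6655 m; 2√(D_R t) = 2.854 m; argument = (12.7 − 12.6655)/2.854 = 0.01209.
C = C₀ × ½·erfc(0.01209) = 263 × 0.4932 = 130 mg/L.

130 mg/L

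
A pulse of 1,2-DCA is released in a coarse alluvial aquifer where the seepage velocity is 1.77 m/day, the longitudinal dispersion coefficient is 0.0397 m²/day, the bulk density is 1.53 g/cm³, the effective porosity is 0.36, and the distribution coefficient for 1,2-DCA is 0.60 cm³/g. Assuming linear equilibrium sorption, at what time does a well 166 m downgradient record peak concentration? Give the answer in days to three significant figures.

Retardation factor R = 1 + ρ_b·K_d/n = 1 + 1.53 × 0.60/0.36 = 3.550.
Sorption retards both mechanisms: v_R = v/R = 0.4986 m/day, D_R = D/R = 0.01118 m²/day.
Peak time from v_R²t² + 2D_R t − x² = 0: t = (√(D_R² + v_R²x²) − D_R)/v_R².
√(D_R² + v_R²x²) = √(0.01118² + 0.4986² × 166²) = 82.77; v_R² = 0.2486.
t = (82.77 − 0.01118)/0.2486 = 333 days.

333 days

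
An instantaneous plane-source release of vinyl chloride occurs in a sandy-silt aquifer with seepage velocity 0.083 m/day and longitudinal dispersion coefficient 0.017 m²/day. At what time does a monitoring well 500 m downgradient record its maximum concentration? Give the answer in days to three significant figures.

6020 days

For the 1D instantaneous-source solution, setting ∂C/∂t = 0 at fixed x gives v²t² + 2Dt − x² = 0, so t = (√(D² + v²x²) − D)/v².
√(D² + v²x²) = √(0.017² + 0.083² × 500²) = 41.50; v² = 0.006889.
t = (41.50 − 0.017)/0.006889 = 6020 days (vs. the pure-advection estimate x/v = 6020 d).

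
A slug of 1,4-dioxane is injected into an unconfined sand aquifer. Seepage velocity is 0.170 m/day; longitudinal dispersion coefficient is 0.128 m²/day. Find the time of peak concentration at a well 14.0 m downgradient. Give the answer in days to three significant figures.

78.0 days

For the 1D instantaneous-source solution, setting ∂C/∂t = 0 at fixed x gives v²t² + 2Dt − x² = 0, so t = (√(D² + v²x²) − D)/v².
√(D² + v²x²) = √(0.128² + 0.170² × 14.0²) = 2.383; v² = 0.0289.
t = (2.383 − 0.128)/0.0289 = 78.0 days (vs. the pure-advection estimate x/v = 82.4 d).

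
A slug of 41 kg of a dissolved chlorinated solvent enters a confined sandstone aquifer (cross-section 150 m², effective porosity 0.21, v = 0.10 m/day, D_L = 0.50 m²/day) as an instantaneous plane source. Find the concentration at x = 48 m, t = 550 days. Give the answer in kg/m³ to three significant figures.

0.0212 kg/m³

For an instantaneous plane source, C(x,t) = M/(n_e·A·√(4πDt)) · exp(−(x−vt)²/(4Dt)), with n_e·A the pore (flow) area.
Plume center vt = 0.10 × 550 = 55 m, so the well at 48 m is 7 m upgradient of the peak.
√(4πDt) = 58.79 m, giving peak height M/(n_e·A·√(4πDt)) = 41/(0.21 × 150 × 58.79) = 0.02214 kg/m³.
(x−vt)²/(4Dt) = (-7)²/(4 × 0.50 × 550) = 0.04455; exp(−0.04455) = 0.9564.
C = 0.02214 × 0.9564 = 0.0212 kg/m³.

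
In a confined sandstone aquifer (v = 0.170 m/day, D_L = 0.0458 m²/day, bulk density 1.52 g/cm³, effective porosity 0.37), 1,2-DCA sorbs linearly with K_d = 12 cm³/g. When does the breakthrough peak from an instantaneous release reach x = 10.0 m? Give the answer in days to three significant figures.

2880 days

Retardation factor R = 1 + ρ_b·K_d/n = 1 + 1.52 × 12/0.37 = 50.30.
Sorption retards both mechanisms: v_R = v/R = 0.003380 m/day, D_R = D/R = 0.0009105 m²/day.
Peak time from v_R²t² + 2D_R t − x² = 0: t = (√(D_R² + v_R²x²) − D_R)/v_R².
√(D_R² + v_R²x²) = √(0.0009105² + 0.003380² × 10.0²) = 0.03381; v_R² = 1.142e-05.
t = (0.03381 − 0.0009105)/1.142e-05 = 2880 days.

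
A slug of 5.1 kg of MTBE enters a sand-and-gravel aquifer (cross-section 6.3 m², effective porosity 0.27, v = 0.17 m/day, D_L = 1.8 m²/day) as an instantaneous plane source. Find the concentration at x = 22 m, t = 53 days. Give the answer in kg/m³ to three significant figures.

0.0556 kg/m³

For an instantaneous plane source, C(x,t) = M/(n_e·A·√(4πDt)) · exp(−(x−vt)²/(4Dt)), with n_e·A the pore (flow) area.
Plume center vt = 0.17 × 53 = 9.01 m, so the well at 22 m is 12.99 m downgradient of the peak.
√(4πDt) = 34.62 m, giving peak height M/(n_e·A·√(4πDt)) = 5.1/(0.27 × 6.3 × 34.62) = 0.08660 kg/m³.
(x−vt)²/(4Dt) = (12.99)²/(4 × 1.8 × 53) = 0.4422; exp(−0.4422) = 0.6426.
C = 0.08660 × 0.6426 = 0.0556 kg/m³.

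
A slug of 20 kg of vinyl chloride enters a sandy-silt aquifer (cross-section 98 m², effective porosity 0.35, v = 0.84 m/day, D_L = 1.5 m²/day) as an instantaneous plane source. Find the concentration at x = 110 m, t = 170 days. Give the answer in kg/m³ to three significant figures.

0.00359 kg/m³

For an instantaneous plane source, C(x,t) = M/(n_e·A·√(4πDt)) · exp(−(x−vt)²/(4Dt)), with n_e·A the pore (flow) area.
Plume center vt = 0.84 × 170 = 142.8 m, so the well at 110 m is 32.8 m upgradient of the peak.
√(4πDt) = 56.61 m, giving peak height M/(n_e·A·√(4πDt)) = 20/(0.35 × 98 × 56.61) = 0.01030 kg/m³.
(x−vt)²/(4Dt) = (-32.8)²/(4 × 1.5 × 170) = 1.055; exp(−1.055) = 0.3482.
C = 0.01030 × 0.3482 = 0.00359 kg/m³.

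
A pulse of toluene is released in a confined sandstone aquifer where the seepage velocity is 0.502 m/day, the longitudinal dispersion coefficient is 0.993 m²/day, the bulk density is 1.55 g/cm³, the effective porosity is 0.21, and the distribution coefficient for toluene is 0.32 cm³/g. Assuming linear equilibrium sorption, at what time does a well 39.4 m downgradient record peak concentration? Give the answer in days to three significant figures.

Retardation factor R = 1 + ρ_b·K_d/n = 1 + 1.55 × 0.32/0.21 = 3.362.
Sorption retards both mechanisms: v_R = v/R = 0.1493 m/day, D_R = D/R = 0.2954 m²/day.
Peak time from v_R²t² + 2D_R t − x² = 0: t = (√(D_R² + v_R²x²) − D_R)/v_R².
√(D_R² + v_R²x²) = √(0.2954² + 0.1493² × 39.4²) = 5.890; v_R² = 0.02229.
t = (5.890 − 0.2954)/0.02229 = 251 days.

251 days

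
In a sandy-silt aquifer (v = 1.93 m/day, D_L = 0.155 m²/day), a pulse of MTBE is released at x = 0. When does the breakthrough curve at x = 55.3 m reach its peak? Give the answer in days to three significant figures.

28.6 days

For the 1D instantaneous-source solution, setting ∂C/∂t = 0 at fixed x gives v²t² + 2Dt − x² = 0, so t = (√(D² + v²x²) − D)/v².
√(D² + v²x²) = √(0.155² + 1.93² × 55.3²) = 106.7; v² = 3.7249.
t = (106.7 − 0.155)/3.7249 = 28.6 days (vs. the pure-advection estimate x/v = 28.7 d).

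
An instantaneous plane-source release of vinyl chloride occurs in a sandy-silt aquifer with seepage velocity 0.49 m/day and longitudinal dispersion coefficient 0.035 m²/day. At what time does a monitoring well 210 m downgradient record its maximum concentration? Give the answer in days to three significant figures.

For the 1D instantaneous-source solution, setting ∂C/∂t = 0 at fixed x gives v²t² + 2Dt − x² = 0, so t = (√(D² + v²x²) − D)/v².
√(D² + v²x²) = √(0.035² + 0.49² × 210²) = 102.9; v² = 0.2401.
t = (102.9 − 0.035)/0.2401 = 428 days (vs. the pure-advection estimate x/v = 429 d).

428 days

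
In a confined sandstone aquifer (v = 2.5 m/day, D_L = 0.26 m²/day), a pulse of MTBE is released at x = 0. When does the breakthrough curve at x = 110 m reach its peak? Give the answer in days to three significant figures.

44.0 days

For the 1D instantaneous-source solution, setting ∂C/∂t = 0 at fixed x gives v²t² + 2Dt − x² = 0, so t = (√(D² + v²x²) − D)/v².
√(D² + v²x²) = √(0.26² + 2.5² × 110²) = 275.0; v² = 6.25.
t = (275.0 − 0.26)/6.25 = 44.0 days (vs. the pure-advection estimate x/v = 44.0 d).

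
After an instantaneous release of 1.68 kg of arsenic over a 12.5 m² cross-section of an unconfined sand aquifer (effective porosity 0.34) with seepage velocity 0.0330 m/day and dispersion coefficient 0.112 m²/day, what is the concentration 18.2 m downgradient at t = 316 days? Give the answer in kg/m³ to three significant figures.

0.0122 kg/m³

For an instantaneous plane source, C(x,t) = M/(n_e·A·√(4πDt)) · exp(−(x−vt)²/(4Dt)), with n_e·A the pore (flow) area.
Plume center vt = 0.0330 × 316 = 10.428 m, so the well at 18.2 m is 7.772 m downgradient of the peak.
√(4πDt) = 21.09 m, giving peak height M/(n_e·A·√(4πDt)) = 1.68/(0.34 × 12.5 × 21.09) = 0.01874 kg/m³.
(x−vt)²/(4Dt) = (7.772)²/(4 × 0.112 × 316) = 0.4267; exp(−0.4267) = 0.6527.
C = 0.01874 × 0.6527 = 0.0122 kg/m³.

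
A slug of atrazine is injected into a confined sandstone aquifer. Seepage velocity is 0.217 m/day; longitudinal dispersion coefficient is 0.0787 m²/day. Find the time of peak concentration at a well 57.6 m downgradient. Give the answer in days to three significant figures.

For the 1D instantaneous-source solution, setting ∂C/∂t = 0 at fixed x gives v²t² + 2Dt − x² = 0, so t = (√(D² + v²x²) − D)/v².
√(D² + v²x²) = √(0.0787² + 0.217² × 57.6²) = 12.50; v² = 0.047089.
t = (12.50 − 0.0787)/0.047089 = 264 days (vs. the pure-advection estimate x/v = 265 d).

264 days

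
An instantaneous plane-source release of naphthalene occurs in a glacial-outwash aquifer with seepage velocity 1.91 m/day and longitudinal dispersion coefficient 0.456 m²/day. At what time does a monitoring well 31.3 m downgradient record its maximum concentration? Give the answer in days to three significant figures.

16.3 days

For the 1D instantaneous-source solution, setting ∂C/∂t = 0 at fixed x gives v²t² + 2Dt − x² = 0, so t = (√(D² + v²x²) − D)/v².
√(D² + v²x²) = √(0.456² + 1.91² × 31.3²) = 59.78; v² = 3.6481.
t = (59.78 − 0.456)/3.6481 = 16.3 days (vs. the pure-advection estimate x/v = 16.4 d).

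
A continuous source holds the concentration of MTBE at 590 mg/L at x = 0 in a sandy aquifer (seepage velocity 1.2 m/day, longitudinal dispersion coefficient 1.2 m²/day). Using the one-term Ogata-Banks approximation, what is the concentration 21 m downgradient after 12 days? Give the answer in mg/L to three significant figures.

For a continuous step input, C/C₀ ≈ ½·erfc((x−vt)/(2√(Dt))).
vt = 1.2 × 12 = 14.4 m and 2√(Dt) = 2√(1.2 × 12) = 7.589 m.
Argument (x−vt)/(2√(Dt)) = (21 − 14.4)/7.589 = 0.8697; ½·erfc(0.8697) = 0.1094.
C = 590 × 0.1094 = 64.5 mg/L.

64.5 mg/L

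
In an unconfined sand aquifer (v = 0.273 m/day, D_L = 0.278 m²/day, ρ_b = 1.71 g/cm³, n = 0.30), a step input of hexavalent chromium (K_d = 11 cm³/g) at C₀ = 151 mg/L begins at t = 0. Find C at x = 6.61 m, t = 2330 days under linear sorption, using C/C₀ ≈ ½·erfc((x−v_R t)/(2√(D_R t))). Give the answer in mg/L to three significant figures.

Retardation factor R = 1 + ρ_b·K_d/n = 1 + 1.71 × 11/0.30 = 63.70.
Sorption retards both mechanisms: v_R = v/R = 0.004286 m/day, D_R = D/R = 0.004364 m²/day.
v_R·t = 0.004286 × 2330 = 9.98638 m; 2√(D_R t) = 6.377 m; argument = (6.61 − 9.98638)/6.377 = -0.5295.
C = C₀ × ½·erfc(-0.5295) = 151 × 0.7730 = 117 mg/L.

117 mg/L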